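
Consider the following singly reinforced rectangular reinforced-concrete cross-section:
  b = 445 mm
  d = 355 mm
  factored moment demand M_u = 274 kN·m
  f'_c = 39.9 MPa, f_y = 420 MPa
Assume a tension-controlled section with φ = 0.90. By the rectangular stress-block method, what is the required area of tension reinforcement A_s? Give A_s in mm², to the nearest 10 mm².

A_s ≈ 2240 mm²

M_n = M_u/φ = 274/0.90 = 304.444 kN·m.
With M_n = 0.85 f'_c a b (d − a/2), solve the quadratic for a:
a = d − √(d² − 2M_n/(0.85 f'_c b)) = 355 − √(355² − 2 × 304.444×10⁶/(0.85 × 39.9 × 445)) = 62.29 mm.
A_s = 0.85 f'_c a b / f_y = 0.85 × 39.9 × 62.29 × 445 / 420 = 2238.3 mm².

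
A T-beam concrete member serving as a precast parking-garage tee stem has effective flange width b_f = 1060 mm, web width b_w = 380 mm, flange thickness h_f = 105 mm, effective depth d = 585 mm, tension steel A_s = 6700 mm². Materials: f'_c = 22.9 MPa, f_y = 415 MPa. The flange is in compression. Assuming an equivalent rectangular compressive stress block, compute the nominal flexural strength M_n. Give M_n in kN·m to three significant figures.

M_n ≈ 1420 kN·m

Tension: T = A_s f_y = 6700 × 415 = 2780500 N.
Try a within the flange: a = T/(0.85 f'_c b_f) = 2780500/(0.85 × 22.9 × 1060) = 134.76 mm.
a = 134.76 > h_f = 105 mm: the block extends into the web. Split into flange-overhang and web parts.
C_f = 0.85 f'_c (b_f − b_w) h_f = 0.85 × 22.9 × (1060 − 380) × 105 = 1389801 N.
Remaining web compression depth: a_w = (T − C_f)/(0.85 f'_c b_w) = (2780500 − 1389801)/(0.85 × 22.9 × 380) = 188.02 mm.
M_n = C_f(d − h_f/2) + (T − C_f)(d − a_w/2) = 1389801 × (585 − 52.5) + 1390699 × (585 − 94.01) = 740.07 + 682.82 = 1422.89 × 10⁶ N·mm.
M_n = 1422.89 kN·m.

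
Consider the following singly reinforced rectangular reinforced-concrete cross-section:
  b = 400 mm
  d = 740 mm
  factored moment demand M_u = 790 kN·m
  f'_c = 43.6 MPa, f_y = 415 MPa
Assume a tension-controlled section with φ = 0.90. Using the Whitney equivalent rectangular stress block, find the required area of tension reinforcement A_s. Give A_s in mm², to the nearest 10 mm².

A_s ≈ 3030 mm²

M_n = M_u/φ = 790/0.90 = 877.778 kN·m.
With M_n = 0.85 f'_c a b (d − a/2), solve the quadratic for a:
a = d − √(d² − 2M_n/(0.85 f'_c b)) = 740 − √(740² − 2 × 877.778×10⁶/(0.85 × 43.6 × 400)) = 84.89 mm.
A_s = 0.85 f'_c a b / f_y = 0.85 × 43.6 × 84.89 × 400 / 415 = 3032.3 mm².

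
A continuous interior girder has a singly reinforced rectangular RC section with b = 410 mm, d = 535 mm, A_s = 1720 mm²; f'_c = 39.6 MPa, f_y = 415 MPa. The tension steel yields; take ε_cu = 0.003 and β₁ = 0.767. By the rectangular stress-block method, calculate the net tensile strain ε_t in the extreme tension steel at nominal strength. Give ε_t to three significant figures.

a = A_s f_y/(0.85 f'_c b) = 51.72 mm.
β₁ = 0.767, so c = a/β₁ = 51.72/0.767 = 67.43 mm.
From the linear strain diagram with ε_cu = 0.003: ε_t = 0.003 (d − c)/c = 0.003 × (535 − 67.43)/67.43 = 0.0208.
Since ε_t ≥ 0.005, the section is tension-controlled.

ε_t ≈ 0.0208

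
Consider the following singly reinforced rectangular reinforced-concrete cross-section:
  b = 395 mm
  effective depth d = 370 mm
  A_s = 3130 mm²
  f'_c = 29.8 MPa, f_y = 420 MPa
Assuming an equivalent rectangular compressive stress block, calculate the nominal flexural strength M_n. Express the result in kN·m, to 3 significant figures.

T = A_s f_y = 3130 × 420 = 1314600 N = 1314.6 kN.
From C = T: a = T/(0.85 f'_c b) = 1314600/(0.85 × 29.8 × 395) = 131.39 mm.
M_n = T(d − a/2) = 1314.6 kN × (370 − 65.695) mm = 400.04 kN·m.

M_n ≈ 400 kN·m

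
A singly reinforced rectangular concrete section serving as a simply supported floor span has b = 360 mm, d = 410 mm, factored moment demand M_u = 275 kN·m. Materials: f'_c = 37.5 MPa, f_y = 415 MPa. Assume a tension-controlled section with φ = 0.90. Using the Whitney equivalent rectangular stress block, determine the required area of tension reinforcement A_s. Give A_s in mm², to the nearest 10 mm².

A_s ≈ 1970 mm²

M_n = M_u/φ = 275/0.90 = 305.556 kN·m.
With M_n = 0.85 f'_c a b (d − a/2), solve the quadratic for a:
a = d − √(d² − 2M_n/(0.85 f'_c b)) = 410 − √(410² − 2 × 305.556×10⁶/(0.85 × 37.5 × 360)) = 71.11 mm.
A_s = 0.85 f'_c a b / f_y = 0.85 × 37.5 × 71.11 × 360 / 415 = 1966.2 mm².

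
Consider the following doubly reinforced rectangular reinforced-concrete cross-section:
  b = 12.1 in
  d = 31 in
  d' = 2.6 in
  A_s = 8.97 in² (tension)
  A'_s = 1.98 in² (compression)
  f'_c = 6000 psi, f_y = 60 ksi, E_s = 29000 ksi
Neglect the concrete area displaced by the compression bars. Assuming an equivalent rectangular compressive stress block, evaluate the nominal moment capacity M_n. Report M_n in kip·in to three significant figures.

Assume both steels yield.
a = (A_s − A'_s) f_y/(0.85 f'_c b) = (8.97 − 1.98) × 60/(0.85 × 6 × 12.1) = 6.796 in.
c = a/β₁ = 6.796/0.75 = 9.061 in; ε'_s = 0.003(c − d')/c = 0.0021 ≥ ε_y = 0.0021, so the compression steel yields.
M_n = (A_s − A'_s) f_y (d − a/2) + A'_s f_y (d − d') = 419.4 × (31 − 3.398) + 118.8 × (31 − 2.6) = 11576.3 + 3373.9 = 14950.2 kip·in.

M_n ≈ 15000 kip·in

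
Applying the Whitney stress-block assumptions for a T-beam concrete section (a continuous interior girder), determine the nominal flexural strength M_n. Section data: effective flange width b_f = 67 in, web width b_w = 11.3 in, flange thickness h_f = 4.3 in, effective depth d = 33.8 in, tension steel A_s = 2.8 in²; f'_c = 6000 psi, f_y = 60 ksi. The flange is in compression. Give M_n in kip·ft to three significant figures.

M_n ≈ 470 kip·ft

Tension: T = A_s f_y = 2.8 × 60 = 168 kips.
Try a within the flange: a = T/(0.85 f'_c b_f) = 168/(0.85 × 6 × 67) = 0.492 in.
Since a = 0.492 ≤ h_f = 4.3 in, the stress block lies entirely in the flange; analyse as a rectangular beam of width b_f.
M_n = T(d − a/2) = 168 × (33.8 − 0.246) = 5637.1 kip·in.
M_n = 5637.1/12 = 469.76 kip·ft.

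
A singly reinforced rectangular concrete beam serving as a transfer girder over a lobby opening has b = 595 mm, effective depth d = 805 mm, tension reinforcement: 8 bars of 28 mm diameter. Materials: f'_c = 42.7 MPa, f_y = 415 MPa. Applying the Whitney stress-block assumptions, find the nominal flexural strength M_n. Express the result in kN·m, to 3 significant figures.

A_s = 8 × 616 = 4928 mm².
T = A_s f_y = 4928 × 415 = 2045120 N = 2045.12 kN.
From C = T: a = T/(0.85 f'_c b) = 2045120/(0.85 × 42.7 × 595) = 94.70 mm.
M_n = T(d − a/2) = 2045.12 kN × (805 − 47.35) mm = 1549.49 kN·m.

M_n ≈ 1550 kN·m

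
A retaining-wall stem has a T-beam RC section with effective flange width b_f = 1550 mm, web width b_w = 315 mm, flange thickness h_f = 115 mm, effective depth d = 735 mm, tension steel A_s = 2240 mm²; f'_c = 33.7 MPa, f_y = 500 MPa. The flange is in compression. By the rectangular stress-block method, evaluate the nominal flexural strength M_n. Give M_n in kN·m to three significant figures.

Tension: T = A_s f_y = 2240 × 500 = 1120000 N.
Try a within the flange: a = T/(0.85 f'_c b_f) = 1120000/(0.85 × 33.7 × 1550) = 25.23 mm.
Since a = 25.23 ≤ h_f = 115 mm, the stress block lies entirely in the flange; analyse as a rectangular beam of width b_f.
M_n = T(d − a/2) = 1120000 × (735 − 12.615) = 809.07 × 10⁶ N·mm.
M_n = 809.07 kN·m.

M_n ≈ 809 kN·m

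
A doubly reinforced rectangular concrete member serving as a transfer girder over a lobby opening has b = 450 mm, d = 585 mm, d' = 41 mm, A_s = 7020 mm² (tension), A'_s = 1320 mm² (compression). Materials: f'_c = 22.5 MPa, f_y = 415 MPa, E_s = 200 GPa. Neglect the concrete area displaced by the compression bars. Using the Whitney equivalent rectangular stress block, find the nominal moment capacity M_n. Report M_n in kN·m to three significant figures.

Assume both tension and compression steel yield.
Net tension couple steel: A_s − A'_s = 5700 mm².
a = (A_s − A'_s) f_y / (0.85 f'_c b) = 2365500/(0.85 × 22.5 × 450) = 274.86 mm.
c = a/β₁ = 274.86/0.85 = 323.36 mm; ε'_s = 0.003(c − d')/c = 0.0026 ≥ f_y/E_s = 0.0021, so compression steel does yield.
M_n = (A_s − A'_s) f_y (d − a/2) + A'_s f_y (d − d') = [2365500 × (585 − 137.43) + 547800 × (585 − 41)] × 10⁻⁶ = 1058.73 + 298.00 = 1356.73 kN·m.

M_n ≈ 1360 kN·m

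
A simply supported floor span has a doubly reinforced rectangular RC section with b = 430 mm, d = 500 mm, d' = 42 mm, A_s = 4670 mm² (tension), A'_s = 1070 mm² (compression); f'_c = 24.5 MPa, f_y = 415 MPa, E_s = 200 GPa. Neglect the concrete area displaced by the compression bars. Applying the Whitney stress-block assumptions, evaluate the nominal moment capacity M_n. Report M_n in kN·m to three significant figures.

M_n ≈ 826 kN·m

Assume both tension and compression steel yield.
Net tension couple steel: A_s − A'_s = 3600 mm².
a = (A_s − A'_s) f_y / (0.85 f'_c b) = 1494000/(0.85 × 24.5 × 430) = 166.84 mm.
c = a/β₁ = 166.84/0.85 = 196.28 mm; ε'_s = 0.003(c − d')/c = 0.0024 ≥ f_y/E_s = 0.0021, so compression steel does yield.
M_n = (A_s − A'_s) f_y (d − a/2) + A'_s f_y (d − d') = [1494000 × (500 − 83.42) + 444050 × (500 − 42)] × 10⁻⁶ = 622.37 + 203.37 = 825.74 kN·m.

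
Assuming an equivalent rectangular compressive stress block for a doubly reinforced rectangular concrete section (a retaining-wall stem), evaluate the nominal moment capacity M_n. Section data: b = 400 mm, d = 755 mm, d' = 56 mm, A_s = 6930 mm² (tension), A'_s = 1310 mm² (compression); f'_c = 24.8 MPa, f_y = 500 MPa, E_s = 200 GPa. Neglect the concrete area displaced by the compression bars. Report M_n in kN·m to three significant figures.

Assume both tension and compression steel yield.
Net tension couple steel: A_s − A'_s = 5620 mm².
a = (A_s − A'_s) f_y / (0.85 f'_c b) = 2810000/(0.85 × 24.8 × 400) = 333.25 mm.
c = a/β₁ = 333.25/0.85 = 392.06 mm; ε'_s = 0.003(c − d')/c = 0.0026 ≥ f_y/E_s = 0.0025, so compression steel does yield.
M_n = (A_s − A'_s) f_y (d − a/2) + A'_s f_y (d − d') = [2810000 × (755 − 166.625) + 655000 × (755 − 56)] × 10⁻⁶ = 1653.33 + 457.85 = 2111.18 kN·m.

M_n ≈ 2110 kN·m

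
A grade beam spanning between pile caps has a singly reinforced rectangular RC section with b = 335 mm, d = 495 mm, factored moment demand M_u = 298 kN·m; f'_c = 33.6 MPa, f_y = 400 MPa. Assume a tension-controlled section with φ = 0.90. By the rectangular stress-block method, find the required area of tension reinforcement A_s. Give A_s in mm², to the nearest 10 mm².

M_n = M_u/φ = 298/0.90 = 331.111 kN·m.
With M_n = 0.85 f'_c a b (d − a/2), solve the quadratic for a:
a = d − √(d² − 2M_n/(0.85 f'_c b)) = 495 − √(495² − 2 × 331.111×10⁶/(0.85 × 33.6 × 335)) = 75.70 mm.
A_s = 0.85 f'_c a b / f_y = 0.85 × 33.6 × 75.70 × 335 / 400 = 1810.7 mm².

A_s ≈ 1810 mm²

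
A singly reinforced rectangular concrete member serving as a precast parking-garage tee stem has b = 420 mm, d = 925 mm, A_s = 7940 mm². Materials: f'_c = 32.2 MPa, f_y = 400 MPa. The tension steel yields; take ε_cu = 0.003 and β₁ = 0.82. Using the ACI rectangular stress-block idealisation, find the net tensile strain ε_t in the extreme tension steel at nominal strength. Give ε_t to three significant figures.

ε_t ≈ 0.00524

a = A_s f_y/(0.85 f'_c b) = 276.28 mm.
β₁ = 0.82, so c = a/β₁ = 276.28/0.82 = 336.93 mm.
From the linear strain diagram with ε_cu = 0.003: ε_t = 0.003 (d − c)/c = 0.003 × (925 − 336.93)/336.93 = 0.00524.
Since ε_t ≥ 0.005, the section is tension-controlled.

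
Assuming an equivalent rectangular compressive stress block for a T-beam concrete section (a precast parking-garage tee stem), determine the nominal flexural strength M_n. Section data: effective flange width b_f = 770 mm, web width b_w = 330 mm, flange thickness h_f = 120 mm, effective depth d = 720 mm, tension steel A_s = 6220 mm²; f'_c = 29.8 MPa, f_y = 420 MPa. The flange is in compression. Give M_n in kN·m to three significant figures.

Tension: T = A_s f_y = 6220 × 420 = 2612400 N.
Try a within the flange: a = T/(0.85 f'_c b_f) = 2612400/(0.85 × 29.8 × 770) = 133.94 mm.
a = 133.94 > h_f = 120 mm: the block extends into the web. Split into flange-overhang and web parts.
C_f = 0.85 f'_c (b_f − b_w) h_f = 0.85 × 29.8 × (770 − 330) × 120 = 1337424 N.
Remaining web compression depth: a_w = (T − C_f)/(0.85 f'_c b_w) = (2612400 − 1337424)/(0.85 × 29.8 × 330) = 152.53 mm.
M_n = C_f(d − h_f/2) + (T − C_f)(d − a_w/2) = 1337424 × (720 − 60) + 1274976 × (720 − 76.265) = 882.70 + 820.75 = 1703.45 × 10⁶ N·mm.
M_n = 1703.45 kN·m.

M_n ≈ 1700 kN·m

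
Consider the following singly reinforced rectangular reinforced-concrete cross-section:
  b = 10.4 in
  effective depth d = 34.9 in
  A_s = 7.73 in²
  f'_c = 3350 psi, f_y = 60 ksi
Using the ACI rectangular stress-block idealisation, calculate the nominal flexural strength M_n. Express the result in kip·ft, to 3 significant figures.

M_n ≈ 1050 kip·ft

T = A_s f_y = 7.73 × 60 = 463.8 kips.
a = T/(0.85 f'_c b) = 463.8/(0.85 × 3.35 × 10.4) = 15.662 in.
M_n = T(d − a/2) = 463.8 × (34.9 − 7.831) = 12554.6 kip·in = 12554.6/12 = 1046.22 kip·ft.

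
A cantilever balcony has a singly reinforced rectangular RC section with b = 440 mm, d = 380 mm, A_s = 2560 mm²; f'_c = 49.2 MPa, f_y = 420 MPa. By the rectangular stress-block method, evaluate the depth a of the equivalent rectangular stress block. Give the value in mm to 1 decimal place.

T = A_s f_y = 2560 × 420 = 1075200 N = 1075.2 kN.
Setting C = 0.85 f'_c a b equal to T: a = 1075200/(0.85 × 49.2 × 440) = 58.4 mm.

a ≈ 58.4 mm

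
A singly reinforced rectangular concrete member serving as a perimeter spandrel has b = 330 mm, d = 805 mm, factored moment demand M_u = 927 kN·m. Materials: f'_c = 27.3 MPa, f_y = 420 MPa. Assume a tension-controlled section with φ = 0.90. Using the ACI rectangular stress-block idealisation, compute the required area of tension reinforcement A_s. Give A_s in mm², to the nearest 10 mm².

M_n = M_u/φ = 927/0.90 = 1030 kN·m.
With M_n = 0.85 f'_c a b (d − a/2), solve the quadratic for a:
a = d − √(d² − 2M_n/(0.85 f'_c b)) = 805 − √(805² − 2 × 1030×10⁶/(0.85 × 27.3 × 330)) = 189.36 mm.
A_s = 0.85 f'_c a b / f_y = 0.85 × 27.3 × 189.36 × 330 / 420 = 3452.5 mm².

A_s ≈ 3450 mm²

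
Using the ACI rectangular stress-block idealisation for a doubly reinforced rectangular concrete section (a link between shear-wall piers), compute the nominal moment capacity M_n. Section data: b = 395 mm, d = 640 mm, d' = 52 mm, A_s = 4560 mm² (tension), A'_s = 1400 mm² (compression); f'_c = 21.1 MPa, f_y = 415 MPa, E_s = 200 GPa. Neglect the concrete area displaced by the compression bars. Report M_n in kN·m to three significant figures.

Assume both tension and compression steel yield.
Net tension couple steel: A_s − A'_s = 3160 mm².
a = (A_s − A'_s) f_y / (0.85 f'_c b) = 1311400/(0.85 × 21.1 × 395) = 185.11 mm.
c = a/β₁ = 185.11/0.85 = 217.78 mm; ε'_s = 0.003(c − d')/c = 0.0023 ≥ f_y/E_s = 0.0021, so compression steel does yield.
M_n = (A_s − A'_s) f_y (d − a/2) + A'_s f_y (d − d') = [1311400 × (640 − 92.555) + 581000 × (640 − 52)] × 10⁻⁶ = 717.92 + 341.63 = 1059.55 kN·m.

M_n ≈ 1060 kN·m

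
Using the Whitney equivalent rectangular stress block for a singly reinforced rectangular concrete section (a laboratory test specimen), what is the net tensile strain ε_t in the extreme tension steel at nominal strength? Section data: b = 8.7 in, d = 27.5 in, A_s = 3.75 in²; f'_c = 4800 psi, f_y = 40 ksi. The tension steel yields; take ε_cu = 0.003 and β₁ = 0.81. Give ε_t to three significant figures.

ε_t ≈ 0.0128

a = A_s f_y/(0.85 f'_c b) = 4.226 in.
β₁ = 0.81, so c = a/β₁ = 4.226/0.81 = 5.217 in.
From the linear strain diagram with ε_cu = 0.003: ε_t = 0.003 (d − c)/c = 0.003 × (27.5 − 5.217)/5.217 = 0.0128.
Since ε_t ≥ 0.005, the section is tension-controlled.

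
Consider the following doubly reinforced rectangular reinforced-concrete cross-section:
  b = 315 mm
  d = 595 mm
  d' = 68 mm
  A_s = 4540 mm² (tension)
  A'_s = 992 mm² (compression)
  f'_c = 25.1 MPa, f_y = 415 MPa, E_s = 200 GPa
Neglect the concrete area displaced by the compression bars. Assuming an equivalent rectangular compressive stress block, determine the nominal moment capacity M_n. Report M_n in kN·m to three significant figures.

Assume both tension and compression steel yield.
Net tension couple steel: A_s − A'_s = 3548 mm².
a = (A_s − A'_s) f_y / (0.85 f'_c b) = 1472420/(0.85 × 25.1 × 315) = 219.09 mm.
c = a/β₁ = 219.09/0.85 = 257.75 mm; ε'_s = 0.003(c − d')/c = 0.0022 ≥ f_y/E_s = 0.0021, so compression steel does yield.
M_n = (A_s − A'_s) f_y (d − a/2) + A'_s f_y (d − d') = [1472420 × (595 − 109.545) + 411680 × (595 − 68)] × 10⁻⁶ = 714.79 + 216.96 = 931.75 kN·m.

M_n ≈ 932 kN·m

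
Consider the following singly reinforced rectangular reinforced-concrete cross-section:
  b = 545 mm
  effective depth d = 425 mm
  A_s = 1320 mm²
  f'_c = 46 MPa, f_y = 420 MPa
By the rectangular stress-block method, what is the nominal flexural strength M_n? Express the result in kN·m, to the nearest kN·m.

M_n ≈ 228 kN·m

T = A_s f_y = 1320 × 420 = 554400 N = 554.4 kN.
From C = T: a = T/(0.85 f'_c b) = 554400/(0.85 × 46 × 545) = 26.02 mm.
M_n = T(d − a/2) = 554.4 kN × (425 − 13.01) mm = 228.41 kN·m.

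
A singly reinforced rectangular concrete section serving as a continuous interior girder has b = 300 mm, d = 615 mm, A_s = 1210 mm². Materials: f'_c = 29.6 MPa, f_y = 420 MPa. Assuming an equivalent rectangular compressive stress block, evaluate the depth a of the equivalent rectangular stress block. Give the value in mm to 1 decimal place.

a ≈ 67.3 mm

T = A_s f_y = 1210 × 420 = 508200 N = 508.2 kN.
Setting C = 0.85 f'_c a b equal to T: a = 508200/(0.85 × 29.6 × 300) = 67.3 mm.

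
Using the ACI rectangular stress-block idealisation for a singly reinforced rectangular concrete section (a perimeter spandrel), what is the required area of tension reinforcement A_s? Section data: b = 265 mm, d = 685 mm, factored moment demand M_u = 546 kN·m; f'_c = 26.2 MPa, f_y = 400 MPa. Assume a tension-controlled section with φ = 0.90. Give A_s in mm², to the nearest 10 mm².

A_s ≈ 2530 mm²

M_n = M_u/φ = 546/0.90 = 606.667 kN·m.
With M_n = 0.85 f'_c a b (d − a/2), solve the quadratic for a:
a = d − √(d² − 2M_n/(0.85 f'_c b)) = 685 − √(685² − 2 × 606.667×10⁶/(0.85 × 26.2 × 265)) = 171.55 mm.
A_s = 0.85 f'_c a b / f_y = 0.85 × 26.2 × 171.55 × 265 / 400 = 2531.0 mm².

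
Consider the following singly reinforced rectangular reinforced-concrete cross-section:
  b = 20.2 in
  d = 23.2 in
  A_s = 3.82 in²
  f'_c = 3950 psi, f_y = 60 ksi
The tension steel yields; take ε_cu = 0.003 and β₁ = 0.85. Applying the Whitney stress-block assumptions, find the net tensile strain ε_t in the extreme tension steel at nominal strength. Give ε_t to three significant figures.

ε_t ≈ 0.0145

a = A_s f_y/(0.85 f'_c b) = 3.379 in.
β₁ = 0.85, so c = a/β₁ = 3.379/0.85 = 3.975 in.
From the linear strain diagram with ε_cu = 0.003: ε_t = 0.003 (d − c)/c = 0.003 × (23.2 − 3.975)/3.975 = 0.0145.
Since ε_t ≥ 0.005, the section is tension-controlled.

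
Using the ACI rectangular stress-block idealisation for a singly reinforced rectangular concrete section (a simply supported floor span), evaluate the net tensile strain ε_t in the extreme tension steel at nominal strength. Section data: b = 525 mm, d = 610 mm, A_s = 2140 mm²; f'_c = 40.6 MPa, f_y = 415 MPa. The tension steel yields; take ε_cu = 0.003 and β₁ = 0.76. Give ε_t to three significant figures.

a = A_s f_y/(0.85 f'_c b) = 49.02 mm.
β₁ = 0.76, so c = a/β₁ = 49.02/0.76 = 64.50 mm.
From the linear strain diagram with ε_cu = 0.003: ε_t = 0.003 (d − c)/c = 0.003 × (610 − 64.50)/64.50 = 0.0254.
Since ε_t ≥ 0.005, the section is tension-controlled.

ε_t ≈ 0.0254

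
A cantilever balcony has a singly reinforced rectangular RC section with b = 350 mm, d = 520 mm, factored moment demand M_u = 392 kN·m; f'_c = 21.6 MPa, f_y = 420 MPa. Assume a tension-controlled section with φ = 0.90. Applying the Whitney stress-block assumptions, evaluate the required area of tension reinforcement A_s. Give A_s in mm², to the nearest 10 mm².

M_n = M_u/φ = 392/0.90 = 435.556 kN·m.
With M_n = 0.85 f'_c a b (d − a/2), solve the quadratic for a:
a = d − √(d² − 2M_n/(0.85 f'_c b)) = 520 − √(520² − 2 × 435.556×10⁶/(0.85 × 21.6 × 350)) = 152.80 mm.
A_s = 0.85 f'_c a b / f_y = 0.85 × 21.6 × 152.80 × 350 / 420 = 2337.8 mm².

A_s ≈ 2340 mm²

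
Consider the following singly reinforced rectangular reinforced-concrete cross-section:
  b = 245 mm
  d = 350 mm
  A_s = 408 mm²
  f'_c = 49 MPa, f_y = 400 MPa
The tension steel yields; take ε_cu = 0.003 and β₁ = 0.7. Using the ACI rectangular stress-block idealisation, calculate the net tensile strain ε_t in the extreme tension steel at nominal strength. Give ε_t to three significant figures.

a = A_s f_y/(0.85 f'_c b) = 15.99 mm.
β₁ = 0.7, so c = a/β₁ = 15.99/0.7 = 22.84 mm.
From the linear strain diagram with ε_cu = 0.003: ε_t = 0.003 (d − c)/c = 0.003 × (350 − 22.84)/22.84 = 0.0430.
Since ε_t ≥ 0.005, the section is tension-controlled.

ε_t ≈ 0.0430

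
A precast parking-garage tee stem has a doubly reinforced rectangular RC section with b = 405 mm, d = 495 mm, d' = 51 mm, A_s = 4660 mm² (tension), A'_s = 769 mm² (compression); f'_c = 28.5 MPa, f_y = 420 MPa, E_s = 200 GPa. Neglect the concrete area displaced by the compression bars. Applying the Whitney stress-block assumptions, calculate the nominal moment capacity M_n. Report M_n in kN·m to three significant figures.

M_n ≈ 816 kN·m

Assume both tension and compression steel yield.
Net tension couple steel: A_s − A'_s = 3891 mm².
a = (A_s − A'_s) f_y / (0.85 f'_c b) = 1634220/(0.85 × 28.5 × 405) = 166.57 mm.
c = a/β₁ = 166.57/0.846 = 196.89 mm; ε'_s = 0.003(c − d')/c = 0.0022 ≥ f_y/E_s = 0.0021, so compression steel does yield.
M_n = (A_s − A'_s) f_y (d − a/2) + A'_s f_y (d − d') = [1634220 × (495 − 83.285) + 322980 × (495 − 51)] × 10⁻⁶ = 672.83 + 143.40 = 816.23 kN·m.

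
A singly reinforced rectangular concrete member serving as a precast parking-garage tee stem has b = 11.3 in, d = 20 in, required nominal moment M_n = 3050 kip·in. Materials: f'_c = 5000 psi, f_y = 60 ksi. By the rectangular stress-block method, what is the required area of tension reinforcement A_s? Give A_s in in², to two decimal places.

From M_n = 0.85 f'_c a b (d − a/2):
a = d − √(d² − 2M_n/(0.85 f'_c b)) = 20 − √(20² − 2 × 3050/(0.85 × 5 × 11.3)) = 3.478 in.
A_s = 0.85 f'_c a b / f_y = 0.85 × 5 × 3.478 × 11.3 / 60 = 2.784 in².

A_s ≈ 2.78 in²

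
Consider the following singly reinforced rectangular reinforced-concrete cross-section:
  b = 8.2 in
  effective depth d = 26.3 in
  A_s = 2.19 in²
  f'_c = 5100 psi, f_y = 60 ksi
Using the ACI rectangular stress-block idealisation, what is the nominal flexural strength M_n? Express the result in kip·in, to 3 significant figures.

T = A_s f_y = 2.19 × 60 = 131.4 kips.
a = T/(0.85 f'_c b) = 131.4/(0.85 × 5.1 × 8.2) = 3.697 in.
M_n = T(d − a/2) = 131.4 × (26.3 − 1.8485) = 3212.9 kip·in.

M_n ≈ 3210 kip·in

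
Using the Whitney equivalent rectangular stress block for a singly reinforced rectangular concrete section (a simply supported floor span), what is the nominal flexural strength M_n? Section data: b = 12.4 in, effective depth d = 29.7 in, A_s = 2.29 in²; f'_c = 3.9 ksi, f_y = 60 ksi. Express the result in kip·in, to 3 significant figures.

T = A_s f_y = 2.29 × 60 = 137.4 kips.
a = T/(0.85 f'_c b) = 137.4/(0.85 × 3.9 × 12.4) = 3.343 in.
M_n = T(d − a/2) = 137.4 × (29.7 − 1.6715) = 3851.1 kip·in.

M_n ≈ 3850 kip·in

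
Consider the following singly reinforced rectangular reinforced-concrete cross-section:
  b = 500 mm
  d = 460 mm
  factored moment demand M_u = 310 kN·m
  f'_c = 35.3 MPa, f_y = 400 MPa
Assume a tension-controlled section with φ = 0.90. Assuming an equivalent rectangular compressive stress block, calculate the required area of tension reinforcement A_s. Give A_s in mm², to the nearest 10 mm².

A_s ≈ 1990 mm²

M_n = M_u/φ = 310/0.90 = 344.444 kN·m.
With M_n = 0.85 f'_c a b (d − a/2), solve the quadratic for a:
a = d − √(d² − 2M_n/(0.85 f'_c b)) = 460 − √(460² − 2 × 344.444×10⁶/(0.85 × 35.3 × 500)) = 52.96 mm.
A_s = 0.85 f'_c a b / f_y = 0.85 × 35.3 × 52.96 × 500 / 400 = 1986.3 mm².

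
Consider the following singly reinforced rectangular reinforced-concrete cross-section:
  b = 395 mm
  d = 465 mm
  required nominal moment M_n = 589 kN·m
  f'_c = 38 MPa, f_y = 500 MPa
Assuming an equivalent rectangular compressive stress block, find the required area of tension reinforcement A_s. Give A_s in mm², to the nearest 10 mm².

With M_n = 0.85 f'_c a b (d − a/2), solve the quadratic for a:
a = d − √(d² − 2M_n/(0.85 f'_c b)) = 465 − √(465² − 2 × 589×10⁶/(0.85 × 38 × 395)) = 113.01 mm.
A_s = 0.85 f'_c a b / f_y = 0.85 × 38 × 113.01 × 395 / 500 = 2883.7 mm².

A_s ≈ 2880 mm²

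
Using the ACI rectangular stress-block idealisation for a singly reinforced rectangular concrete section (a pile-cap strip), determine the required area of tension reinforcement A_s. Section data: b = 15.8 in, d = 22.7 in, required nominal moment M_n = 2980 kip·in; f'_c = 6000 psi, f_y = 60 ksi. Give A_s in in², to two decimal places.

From M_n = 0.85 f'_c a b (d − a/2):
a = d − √(d² − 2M_n/(0.85 f'_c b)) = 22.7 − √(22.7² − 2 × 2980/(0.85 × 6 × 15.8)) = 1.692 in.
A_s = 0.85 f'_c a b / f_y = 0.85 × 6 × 1.692 × 15.8 / 60 = 2.272 in².

A_s ≈ 2.27 in²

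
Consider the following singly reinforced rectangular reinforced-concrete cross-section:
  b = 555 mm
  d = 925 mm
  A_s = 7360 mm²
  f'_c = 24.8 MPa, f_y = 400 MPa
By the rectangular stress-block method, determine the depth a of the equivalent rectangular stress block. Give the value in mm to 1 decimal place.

a ≈ 251.6 mm

T = A_s f_y = 7360 × 400 = 2944000 N = 2944 kN.
Setting C = 0.85 f'_c a b equal to T: a = 2944000/(0.85 × 24.8 × 555) = 251.6 mm.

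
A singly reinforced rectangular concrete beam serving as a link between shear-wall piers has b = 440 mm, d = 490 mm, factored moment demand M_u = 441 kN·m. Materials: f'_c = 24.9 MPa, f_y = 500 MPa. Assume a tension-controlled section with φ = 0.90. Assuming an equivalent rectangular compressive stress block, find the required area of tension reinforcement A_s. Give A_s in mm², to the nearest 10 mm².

M_n = M_u/φ = 441/0.90 = 490 kN·m.
With M_n = 0.85 f'_c a b (d − a/2), solve the quadratic for a:
a = d − √(d² − 2M_n/(0.85 f'_c b)) = 490 − √(490² − 2 × 490×10⁶/(0.85 × 24.9 × 440)) = 122.76 mm.
A_s = 0.85 f'_c a b / f_y = 0.85 × 24.9 × 122.76 × 440 / 500 = 2286.4 mm².

A_s ≈ 2290 mm²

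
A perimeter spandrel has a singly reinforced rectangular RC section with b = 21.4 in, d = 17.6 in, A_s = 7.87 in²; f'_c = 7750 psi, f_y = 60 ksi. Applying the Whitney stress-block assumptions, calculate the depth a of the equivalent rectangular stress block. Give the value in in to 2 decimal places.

T = A_s f_y = 7.87 × 60 = 472.2 kips.
a = T/(0.85 f'_c b) = 472.2/(0.85 × 7.75 × 21.4) = 3.35 in.

a ≈ 3.35 in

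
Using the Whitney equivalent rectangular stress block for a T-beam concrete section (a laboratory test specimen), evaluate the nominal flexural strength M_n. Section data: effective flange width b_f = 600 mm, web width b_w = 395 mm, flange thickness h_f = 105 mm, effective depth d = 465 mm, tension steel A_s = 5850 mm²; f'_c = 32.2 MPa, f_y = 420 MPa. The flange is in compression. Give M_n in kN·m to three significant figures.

Tension: T = A_s f_y = 5850 × 420 = 2457000 N.
Try a within the flange: a = T/(0.85 f'_c b_f) = 2457000/(0.85 × 32.2 × 600) = 149.62 mm.
a = 149.62 > h_f = 105 mm: the block extends into the web. Split into flange-overhang and web parts.
C_f = 0.85 f'_c (b_f − b_w) h_f = 0.85 × 32.2 × (600 − 395) × 105 = 589139 N.
Remaining web compression depth: a_w = (T − C_f)/(0.85 f'_c b_w) = (2457000 − 589139)/(0.85 × 32.2 × 395) = 172.77 mm.
M_n = C_f(d − h_f/2) + (T − C_f)(d − a_w/2) = 589139 × (465 − 52.5) + 1867861 × (465 − 86.385) = 243.02 + 707.20 = 950.22 × 10⁶ N·mm.
M_n = 950.22 kN·m.

M_n ≈ 950 kN·m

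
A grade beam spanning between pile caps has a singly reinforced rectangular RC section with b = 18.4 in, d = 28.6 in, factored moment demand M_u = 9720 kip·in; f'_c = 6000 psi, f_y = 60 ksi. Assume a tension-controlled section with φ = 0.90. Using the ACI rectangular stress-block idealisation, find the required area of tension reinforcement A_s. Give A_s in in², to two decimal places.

A_s ≈ 6.81 in²

M_n = M_u/φ = 9720/0.90 = 10800 kip·in.
From M_n = 0.85 f'_c a b (d − a/2):
a = d − √(d² − 2M_n/(0.85 f'_c b)) = 28.6 − √(28.6² − 2 × 10800/(0.85 × 6 × 18.4)) = 4.356 in.
A_s = 0.85 f'_c a b / f_y = 0.85 × 6 × 4.356 × 18.4 / 60 = 6.813 in².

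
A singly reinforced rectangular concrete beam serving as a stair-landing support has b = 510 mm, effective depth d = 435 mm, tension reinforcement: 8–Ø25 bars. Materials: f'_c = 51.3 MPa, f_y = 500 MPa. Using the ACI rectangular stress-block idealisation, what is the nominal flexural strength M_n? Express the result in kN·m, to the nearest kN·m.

M_n ≈ 768 kN·m

A_s = 8 × 491 = 3928 mm².
T = A_s f_y = 3928 × 500 = 1964000 N = 1964 kN.
From C = T: a = T/(0.85 f'_c b) = 1964000/(0.85 × 51.3 × 510) = 88.32 mm.
M_n = T(d − a/2) = 1964 kN × (435 − 44.16) mm = 767.61 kN·m.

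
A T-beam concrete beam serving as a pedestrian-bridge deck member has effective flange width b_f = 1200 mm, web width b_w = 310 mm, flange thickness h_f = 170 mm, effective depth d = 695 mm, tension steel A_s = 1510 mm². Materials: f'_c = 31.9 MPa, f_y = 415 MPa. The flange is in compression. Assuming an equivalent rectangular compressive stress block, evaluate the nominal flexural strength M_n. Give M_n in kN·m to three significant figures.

M_n ≈ 429 kN·m

Tension: T = A_s f_y = 1510 × 415 = 626650 N.
Try a within the flange: a = T/(0.85 f'_c b_f) = 626650/(0.85 × 31.9 × 1200) = 19.26 mm.
Since a = 19.26 ≤ h_f = 170 mm, the stress block lies entirely in the flange; analyse as a rectangular beam of width b_f.
M_n = T(d − a/2) = 626650 × (695 − 9.63) = 429.49 × 10⁶ N·mm.
M_n = 429.49 kN·m.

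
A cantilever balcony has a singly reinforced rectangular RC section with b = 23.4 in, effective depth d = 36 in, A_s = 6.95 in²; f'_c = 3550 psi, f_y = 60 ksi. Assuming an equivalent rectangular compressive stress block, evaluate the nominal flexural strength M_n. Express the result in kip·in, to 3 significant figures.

T = A_s f_y = 6.95 × 60 = 417 kips.
a = T/(0.85 f'_c b) = 417/(0.85 × 3.55 × 23.4) = 5.906 in.
M_n = T(d − a/2) = 417 × (36 − 2.953) = 13780.6 kip·in.

M_n ≈ 13800 kip·in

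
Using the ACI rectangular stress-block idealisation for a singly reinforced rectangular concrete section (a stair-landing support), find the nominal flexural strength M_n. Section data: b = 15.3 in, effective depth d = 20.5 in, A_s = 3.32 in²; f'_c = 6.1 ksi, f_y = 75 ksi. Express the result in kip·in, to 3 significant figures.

T = A_s f_y = 3.32 × 75 = 249 kips.
a = T/(0.85 f'_c b) = 249/(0.85 × 6.1 × 15.3) = 3.139 in.
M_n = T(d − a/2) = 249 × (20.5 − 1.5695) = 4713.7 kip·in.

M_n ≈ 4710 kip·in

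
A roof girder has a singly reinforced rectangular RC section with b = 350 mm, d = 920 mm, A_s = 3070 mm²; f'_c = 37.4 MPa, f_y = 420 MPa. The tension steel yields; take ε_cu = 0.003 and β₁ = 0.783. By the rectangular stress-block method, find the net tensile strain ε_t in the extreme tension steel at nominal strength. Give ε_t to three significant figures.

ε_t ≈ 0.0156

a = A_s f_y/(0.85 f'_c b) = 115.89 mm.
β₁ = 0.783, so c = a/β₁ = 115.89/0.783 = 148.01 mm.
From the linear strain diagram with ε_cu = 0.003: ε_t = 0.003 (d − c)/c = 0.003 × (920 − 148.01)/148.01 = 0.0156.
Since ε_t ≥ 0.005, the section is tension-controlled.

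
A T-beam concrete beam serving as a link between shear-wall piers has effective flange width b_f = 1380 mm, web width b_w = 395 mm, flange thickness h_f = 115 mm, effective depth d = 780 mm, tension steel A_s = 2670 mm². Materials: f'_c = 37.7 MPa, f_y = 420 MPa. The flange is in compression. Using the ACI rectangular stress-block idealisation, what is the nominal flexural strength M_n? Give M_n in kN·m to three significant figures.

Tension: T = A_s f_y = 2670 × 420 = 1121400 N.
Try a within the flange: a = T/(0.85 f'_c b_f) = 1121400/(0.85 × 37.7 × 1380) = 25.36 mm.
Since a = 25.36 ≤ h_f = 115 mm, the stress block lies entirely in the flange; analyse as a rectangular beam of width b_f.
M_n = T(d − a/2) = 1121400 × (780 − 12.68) = 860.47 × 10⁶ N·mm.
M_n = 860.47 kN·m.

M_n ≈ 860 kN·m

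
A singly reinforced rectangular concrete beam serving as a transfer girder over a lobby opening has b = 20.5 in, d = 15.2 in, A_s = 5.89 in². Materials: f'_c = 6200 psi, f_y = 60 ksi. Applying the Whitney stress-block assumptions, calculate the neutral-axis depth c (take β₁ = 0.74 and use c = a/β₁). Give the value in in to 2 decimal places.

c ≈ 4.42 in

T = A_s f_y = 5.89 × 60 = 353.4 kips.
a = T/(0.85 f'_c b) = 353.4/(0.85 × 6.2 × 20.5) = 3.2712 in.
With β₁ = 0.74, c = a/β₁ = 3.2712/0.74 = 4.42 in.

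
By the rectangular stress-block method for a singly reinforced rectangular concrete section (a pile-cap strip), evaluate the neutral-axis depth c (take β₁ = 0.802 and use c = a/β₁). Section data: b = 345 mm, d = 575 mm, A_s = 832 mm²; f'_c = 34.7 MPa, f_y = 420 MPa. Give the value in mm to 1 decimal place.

c ≈ 42.8 mm

T = A_s f_y = 832 × 420 = 349440 N = 349.44 kN.
Setting C = 0.85 f'_c a b equal to T: a = 349440/(0.85 × 34.7 × 345) = 34.340 mm.
With β₁ = 0.802, c = a/β₁ = 34.340/0.802 = 42.8 mm.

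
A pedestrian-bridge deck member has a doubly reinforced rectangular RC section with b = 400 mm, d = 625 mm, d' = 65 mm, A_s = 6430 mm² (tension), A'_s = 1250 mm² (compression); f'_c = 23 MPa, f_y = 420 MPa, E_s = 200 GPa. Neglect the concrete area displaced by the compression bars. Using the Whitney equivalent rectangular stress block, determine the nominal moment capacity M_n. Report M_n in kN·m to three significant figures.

M_n ≈ 1350 kN·m

Assume both tension and compression steel yield.
Net tension couple steel: A_s − A'_s = 5180 mm².
a = (A_s − A'_s) f_y / (0.85 f'_c b) = 2175600/(0.85 × 23 × 400) = 278.21 mm.
c = a/β₁ = 278.21/0.85 = 327.31 mm; ε'_s = 0.003(c − d')/c = 0.0024 ≥ f_y/E_s = 0.0021, so compression steel does yield.
M_n = (A_s − A'_s) f_y (d − a/2) + A'_s f_y (d − d') = [2175600 × (625 − 139.105) + 525000 × (625 − 65)] × 10⁻⁶ = 1057.11 + 294.00 = 1351.11 kN·m.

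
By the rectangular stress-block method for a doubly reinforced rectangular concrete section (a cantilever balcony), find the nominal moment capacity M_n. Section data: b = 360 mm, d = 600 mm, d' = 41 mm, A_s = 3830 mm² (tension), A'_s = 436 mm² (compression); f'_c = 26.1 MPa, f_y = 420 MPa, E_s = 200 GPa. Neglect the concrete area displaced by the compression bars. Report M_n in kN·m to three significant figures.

M_n ≈ 830 kN·m

Assume both tension and compression steel yield.
Net tension couple steel: A_s − A'_s = 3394 mm².
a = (A_s − A'_s) f_y / (0.85 f'_c b) = 1425480/(0.85 × 26.1 × 360) = 178.48 mm.
c = a/β₁ = 178.48/0.85 = 209.98 mm; ε'_s = 0.003(c − d')/c = 0.0024 ≥ f_y/E_s = 0.0021, so compression steel does yield.
M_n = (A_s − A'_s) f_y (d − a/2) + A'_s f_y (d − d') = [1425480 × (600 − 89.24) + 183120 × (600 − 41)] × 10⁻⁶ = 728.08 + 102.36 = 830.44 kN·m.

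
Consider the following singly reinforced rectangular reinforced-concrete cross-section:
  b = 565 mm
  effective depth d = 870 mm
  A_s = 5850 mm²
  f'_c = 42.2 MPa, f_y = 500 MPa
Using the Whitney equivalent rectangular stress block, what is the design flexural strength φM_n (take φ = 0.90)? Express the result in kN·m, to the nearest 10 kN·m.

T = A_s f_y = 5850 × 500 = 2925000 N = 2925 kN.
From C = T: a = T/(0.85 f'_c b) = 2925000/(0.85 × 42.2 × 565) = 144.33 mm.
M_n = T(d − a/2) = 2925 kN × (870 − 72.165) mm = 2333.67 kN·m.
φM_n = 0.90 × 2333.67 = 2100.30 kN·m.

φM_n ≈ 2100 kN·m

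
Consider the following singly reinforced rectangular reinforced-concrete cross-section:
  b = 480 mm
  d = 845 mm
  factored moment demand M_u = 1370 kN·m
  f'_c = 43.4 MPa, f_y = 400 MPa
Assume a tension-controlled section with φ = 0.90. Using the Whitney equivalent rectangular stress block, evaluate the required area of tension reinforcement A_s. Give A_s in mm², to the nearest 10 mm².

A_s ≈ 4810 mm²

M_n = M_u/φ = 1370/0.90 = 1522.22 kN·m.
With M_n = 0.85 f'_c a b (d − a/2), solve the quadratic for a:
a = d − √(d² − 2M_n/(0.85 f'_c b)) = 845 − √(845² − 2 × 1522.22×10⁶/(0.85 × 43.4 × 480)) = 108.73 mm.
A_s = 0.85 f'_c a b / f_y = 0.85 × 43.4 × 108.73 × 480 / 400 = 4813.3 mm².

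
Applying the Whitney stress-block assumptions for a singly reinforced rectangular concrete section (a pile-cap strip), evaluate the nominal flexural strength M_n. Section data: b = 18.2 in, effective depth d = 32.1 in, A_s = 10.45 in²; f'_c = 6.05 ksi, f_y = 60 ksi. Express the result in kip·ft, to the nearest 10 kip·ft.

M_n ≈ 1500 kip·ft

T = A_s f_y = 10.45 × 60 = 627 kips.
a = T/(0.85 f'_c b) = 627/(0.85 × 6.05 × 18.2) = 6.699 in.
M_n = T(d − a/2) = 627 × (32.1 − 3.3495) = 18026.6 kip·in = 18026.6/12 = 1502.22 kip·ft.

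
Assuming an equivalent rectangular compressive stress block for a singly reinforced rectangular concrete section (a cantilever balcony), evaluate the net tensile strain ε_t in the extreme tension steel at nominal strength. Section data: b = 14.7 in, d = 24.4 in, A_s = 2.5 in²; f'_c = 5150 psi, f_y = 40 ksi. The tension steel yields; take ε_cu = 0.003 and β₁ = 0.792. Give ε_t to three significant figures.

ε_t ≈ 0.0343

a = A_s f_y/(0.85 f'_c b) = 1.554 in.
β₁ = 0.792, so c = a/β₁ = 1.554/0.792 = 1.962 in.
From the linear strain diagram with ε_cu = 0.003: ε_t = 0.003 (d − c)/c = 0.003 × (24.4 − 1.962)/1.962 = 0.0343.
Since ε_t ≥ 0.005, the section is tension-controlled.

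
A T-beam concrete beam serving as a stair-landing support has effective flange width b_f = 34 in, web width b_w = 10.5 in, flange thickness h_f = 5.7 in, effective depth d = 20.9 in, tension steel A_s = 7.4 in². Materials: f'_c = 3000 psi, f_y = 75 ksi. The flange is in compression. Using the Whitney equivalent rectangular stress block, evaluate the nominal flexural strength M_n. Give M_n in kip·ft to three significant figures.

M_n ≈ 815 kip·ft

Tension: T = A_s f_y = 7.4 × 75 = 555 kips.
Try a within the flange: a = T/(0.85 f'_c b_f) = 555/(0.85 × 3 × 34) = 6.401 in.
a = 6.401 > h_f = 5.7 in: the block extends into the web. Split into flange-overhang and web parts.
C_f = 0.85 f'_c (b_f − b_w) h_f = 0.85 × 3 × (34 − 10.5) × 5.7 = 341.6 kips.
Remaining web compression depth: a_w = (T − C_f)/(0.85 f'_c b_w) = (555 − 341.6)/(0.85 × 3 × 10.5) = 7.970 in.
M_n = C_f(d − h_f/2) + (T − C_f)(d − a_w/2) = 341.6 × (20.9 − 2.85) + 213.4 × (20.9 − 3.985) = 6165.9 + 3609.7 = 9775.6 kip·in.
M_n = 9775.6/12 = 814.63 kip·ft.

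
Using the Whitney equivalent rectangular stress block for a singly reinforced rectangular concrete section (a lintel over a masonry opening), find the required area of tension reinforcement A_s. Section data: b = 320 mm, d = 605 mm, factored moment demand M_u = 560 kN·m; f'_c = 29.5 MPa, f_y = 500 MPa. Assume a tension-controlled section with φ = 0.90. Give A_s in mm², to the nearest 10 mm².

A_s ≈ 2340 mm²

M_n = M_u/φ = 560/0.90 = 622.222 kN·m.
With M_n = 0.85 f'_c a b (d − a/2), solve the quadratic for a:
a = d − √(d² − 2M_n/(0.85 f'_c b)) = 605 − √(605² − 2 × 622.222×10⁶/(0.85 × 29.5 × 320)) = 145.72 mm.
A_s = 0.85 f'_c a b / f_y = 0.85 × 29.5 × 145.72 × 320 / 500 = 2338.5 mm².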